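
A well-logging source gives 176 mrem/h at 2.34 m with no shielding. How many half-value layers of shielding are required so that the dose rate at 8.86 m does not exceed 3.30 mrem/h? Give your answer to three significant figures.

1.90 half-value layers

At 8.86 m, distance alone gives (2.34/8.86)² = 0.06975, so 176 × 0.06975 = 12.28 mrem/h.
Further attenuation needed: 12.28/3.30 = 3.721.
n = log₂(3.721) = 1.896 half-value layers.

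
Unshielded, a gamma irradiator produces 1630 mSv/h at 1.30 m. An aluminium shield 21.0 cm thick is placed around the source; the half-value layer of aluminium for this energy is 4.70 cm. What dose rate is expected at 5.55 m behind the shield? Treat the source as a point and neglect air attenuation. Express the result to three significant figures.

Distance alone: 1630 × (1.30/5.55)² = 1630 × 0.05487 = 89.44 mSv/h.
Shield: 21.0/4.70 = 4.468 half-value layers → attenuation 2^(−4.468) = 0.04519.
Combined: 89.44 × 0.04519 = 4.042 mSv/h.

4.04 mSv/h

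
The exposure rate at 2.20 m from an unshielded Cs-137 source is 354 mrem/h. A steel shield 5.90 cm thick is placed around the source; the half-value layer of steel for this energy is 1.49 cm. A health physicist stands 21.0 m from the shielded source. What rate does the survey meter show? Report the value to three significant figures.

0.250 mrem/h

Distance alone: 354 × (2.20/21.0)² = 354 × 0.01098 = 3.887 mrem/h.
Shield: 5.90/1.49 = 3.960 half-value layers → attenuation 2^(−3.960) = 0.06426.
Combined: 3.887 × 0.06426 = 0.2498 mrem/h.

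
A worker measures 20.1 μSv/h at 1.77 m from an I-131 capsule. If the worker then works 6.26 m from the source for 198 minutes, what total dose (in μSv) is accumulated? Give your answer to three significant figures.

5.30 μSv

Intensity scales as (d₁/d₂)², so rate at 6.26 m:
20.1 × (1.77/6.26)² = 20.1 × 0.07995 = 1.607 μSv/h.
Dose = rate × time = 1.607 μSv/h × 3.300 h = 5.303 μSv.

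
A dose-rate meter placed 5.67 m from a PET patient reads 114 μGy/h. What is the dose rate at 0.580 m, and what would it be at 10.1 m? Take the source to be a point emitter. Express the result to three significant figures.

10900 μGy/h; 35.9 μGy/h

By the inverse-square law,
At 0.580 m: 114 × (5.67/0.580)² = 114 × 95.57 = 10890 μGy/h
At 10.1 m: 10890 × (0.580/10.1)² = 10890 × 0.003298 = 35.92 μGy/h.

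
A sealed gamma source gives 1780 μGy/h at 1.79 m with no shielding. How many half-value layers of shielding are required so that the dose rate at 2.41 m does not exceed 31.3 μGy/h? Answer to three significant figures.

4.97 half-value layers

At 2.41 m, distance alone gives 1780 × (1.79/2.41)² = 1780 × 0.5517 = 982.0 μGy/h.
Further attenuation needed: 982.0/31.3 = 31.37.
n = log₂(31.37) = 4.971 half-value layers.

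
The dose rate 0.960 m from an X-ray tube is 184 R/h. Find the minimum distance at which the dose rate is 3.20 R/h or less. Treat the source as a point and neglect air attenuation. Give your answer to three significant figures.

7.28 m

Using I₁d₁² = I₂d₂², d₂ = d₁·√(I₁/I₂).
I₁/I₂ = 184/3.20 = 57.50, so d₂ = 0.960 × √57.50 = 7.280 m.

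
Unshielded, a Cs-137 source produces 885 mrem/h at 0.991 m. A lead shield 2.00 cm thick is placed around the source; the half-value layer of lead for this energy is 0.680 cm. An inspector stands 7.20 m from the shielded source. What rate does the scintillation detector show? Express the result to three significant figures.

Distance alone: 885 × (0.991/7.20)² = 885 × 0.01894 = 16.76 mrem/h.
Shield: 2.00/0.680 = 2.941 half-value layers → attenuation 2^(−2.941) = 0.1302.
Combined: 16.76 × 0.1302 = 2.182 mrem/h.

2.18 mrem/h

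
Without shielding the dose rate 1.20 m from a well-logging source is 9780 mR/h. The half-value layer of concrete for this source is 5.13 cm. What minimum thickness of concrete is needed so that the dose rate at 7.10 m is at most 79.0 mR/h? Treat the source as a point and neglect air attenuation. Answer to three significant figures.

9.35 cm

At 7.10 m, distance alone gives 9780 × (1.20/7.10)² = 9780 × 0.02857 = 279.4 mR/h.
Further attenuation needed: 279.4/79.0 = 3.537.
n = log₂(3.537) = 1.823 half-value layers.
Thickness = 1.823 × 5.13 cm = 9.352 cm.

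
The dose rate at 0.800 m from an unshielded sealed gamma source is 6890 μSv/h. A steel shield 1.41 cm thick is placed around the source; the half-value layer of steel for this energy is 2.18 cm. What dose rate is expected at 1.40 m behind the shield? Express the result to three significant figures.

Distance alone: (0.800/1.40)² = 0.3265, so 6890 × 0.3265 = 2250 μSv/h.
Shield: 1.41/2.18 = 0.6468 half-value layers → attenuation 2^(−0.6468) = 0.6387.
Combined: 2250 × 0.6387 = 1437 μSv/h.

1440 μSv/h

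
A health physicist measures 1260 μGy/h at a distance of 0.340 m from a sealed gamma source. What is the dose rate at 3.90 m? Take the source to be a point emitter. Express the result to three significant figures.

Since intensity falls as 1/r², the rate at 3.90 m is
1260 × (0.340/3.90)² = 1260 × 0.007600 = 9.576 μGy/h.

9.58 μGy/h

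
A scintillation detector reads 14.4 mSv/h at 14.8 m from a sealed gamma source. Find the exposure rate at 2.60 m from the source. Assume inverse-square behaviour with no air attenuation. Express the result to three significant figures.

Using I₁d₁² = I₂d₂², the rate at 2.60 m is
(14.8/2.60)² = 32.40, so 14.4 × 32.40 = 466.6 mSv/h.

467 mSv/h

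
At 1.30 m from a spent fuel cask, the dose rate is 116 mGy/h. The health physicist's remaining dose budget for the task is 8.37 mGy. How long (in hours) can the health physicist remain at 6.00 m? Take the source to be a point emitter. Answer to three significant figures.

1.54 h

Applying the 1/r² law, rate at 6.00 m:
116 × (1.30/6.00)² = 116 × 0.04694 = 5.445 mGy/h.
Stay time = 8.37 mGy ÷ 5.445 mGy/h = 1.537 h.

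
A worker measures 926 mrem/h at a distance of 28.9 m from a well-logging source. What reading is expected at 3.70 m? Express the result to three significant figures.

56500 mrem/h

Applying the 1/r² law, the rate at 3.70 m is
926 × (28.9/3.70)² = 926 × 61.01 = 56500 mrem/h.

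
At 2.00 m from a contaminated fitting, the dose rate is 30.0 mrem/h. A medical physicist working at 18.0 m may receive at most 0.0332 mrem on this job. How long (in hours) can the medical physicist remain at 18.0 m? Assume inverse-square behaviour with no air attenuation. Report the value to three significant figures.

0.0896 h

Applying the 1/r² law, rate at 18.0 m:
(2.00/18.0)² = 0.01235, so 30.0 × 0.01235 = 0.3705 mrem/h.
Stay time = 0.0332 mrem ÷ 0.3705 mrem/h = 0.08961 h.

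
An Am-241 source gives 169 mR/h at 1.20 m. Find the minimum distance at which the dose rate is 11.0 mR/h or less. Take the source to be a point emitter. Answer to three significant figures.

4.70 m

Intensity scales as (d₁/d₂)², so d₂ = d₁·√(I₁/I₂).
I₁/I₂ = 169/11.0 = 15.36, so d₂ = 1.20 × √15.36 = 4.703 m.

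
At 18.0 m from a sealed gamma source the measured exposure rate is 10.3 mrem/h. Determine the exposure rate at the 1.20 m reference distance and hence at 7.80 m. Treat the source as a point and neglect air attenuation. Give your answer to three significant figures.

Applying the 1/r² law,
At 1.20 m: (18.0/1.20)² = 225.0, so 10.3 × 225.0 = 2318 mrem/h
At 7.80 m: 2318 × (1.20/7.80)² = 2318 × 0.02367 = 54.87 mrem/h.

2320 mrem/h; 54.9 mrem/h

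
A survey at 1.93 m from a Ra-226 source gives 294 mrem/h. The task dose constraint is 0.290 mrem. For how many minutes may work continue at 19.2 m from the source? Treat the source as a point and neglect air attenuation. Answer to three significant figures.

5.86 min

By the inverse-square law, rate at 19.2 m:
294 × (1.93/19.2)² = 294 × 0.01010 = 2.969 mrem/h.
Stay time = 0.290 mrem ÷ 2.969 mrem/h = 0.09768 h = 5.861 min.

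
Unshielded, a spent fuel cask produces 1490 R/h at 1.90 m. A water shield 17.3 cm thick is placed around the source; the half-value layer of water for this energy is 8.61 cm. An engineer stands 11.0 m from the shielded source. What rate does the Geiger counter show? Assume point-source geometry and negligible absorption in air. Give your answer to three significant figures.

11.0 R/h

Distance alone: (1.90/11.0)² = 0.02983, so 1490 × 0.02983 = 44.45 R/h.
Shield: 17.3/8.61 = 2.009 half-value layers → attenuation 2^(−2.009) = 0.2484.
Combined: 44.45 × 0.2484 = 11.04 R/h.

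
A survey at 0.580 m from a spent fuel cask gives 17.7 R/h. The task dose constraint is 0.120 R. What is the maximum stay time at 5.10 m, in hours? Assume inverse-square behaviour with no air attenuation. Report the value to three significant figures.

0.524 h

By the inverse-square law, rate at 5.10 m:
(0.580/5.10)² = 0.01293, so 17.7 × 0.01293 = 0.2289 R/h.
Stay time = 0.120 R ÷ 0.2289 R/h = 0.5242 h.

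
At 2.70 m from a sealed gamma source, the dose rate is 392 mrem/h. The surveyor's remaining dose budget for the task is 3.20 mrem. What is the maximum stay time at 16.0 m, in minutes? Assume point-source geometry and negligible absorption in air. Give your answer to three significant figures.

By the inverse-square law, rate at 16.0 m:
392 × (2.70/16.0)² = 392 × 0.02848 = 11.16 mrem/h.
Stay time = 3.20 mrem ÷ 11.16 mrem/h = 0.2867 h = 17.20 min.

17.2 min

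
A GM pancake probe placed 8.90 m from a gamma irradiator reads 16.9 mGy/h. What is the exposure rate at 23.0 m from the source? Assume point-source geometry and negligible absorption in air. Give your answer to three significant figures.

Since intensity falls as 1/r², scaling from 8.90 m to 23.0 m:
(8.90/23.0)² = 0.1497, so 16.9 × 0.1497 = 2.530 mGy/h.

2.53 mGy/h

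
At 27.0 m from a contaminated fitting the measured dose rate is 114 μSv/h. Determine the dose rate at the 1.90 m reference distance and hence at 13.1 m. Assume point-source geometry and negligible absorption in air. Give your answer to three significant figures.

Intensity scales as (d₁/d₂)², so
At 1.90 m: (27.0/1.90)² = 201.9, so 114 × 201.9 = 23020 μSv/h
At 13.1 m: (1.90/13.1)² = 0.02104, so 23020 × 0.02104 = 484.3 μSv/h.

23000 μSv/h; 484 μSv/h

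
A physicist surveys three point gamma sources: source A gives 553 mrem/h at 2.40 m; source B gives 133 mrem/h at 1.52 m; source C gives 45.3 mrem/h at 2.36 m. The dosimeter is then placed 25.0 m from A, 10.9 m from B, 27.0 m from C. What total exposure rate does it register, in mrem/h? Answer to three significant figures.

8.03 mrem/h

By superposition, sum each source's inverse-square contribution:
A: 553 × (2.40/25.0)² = 5.096 mrem/h
B: 133 × (1.52/10.9)² = 2.586 mrem/h
C: 45.3 × (2.36/27.0)² = 0.3461 mrem/h
Total = 5.096 + 2.586 + 0.3461 = 8.028 mrem/h.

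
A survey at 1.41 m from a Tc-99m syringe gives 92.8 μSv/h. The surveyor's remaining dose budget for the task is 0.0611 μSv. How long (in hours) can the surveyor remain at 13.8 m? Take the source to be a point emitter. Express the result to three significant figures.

Since intensity falls as 1/r², rate at 13.8 m:
92.8 × (1.41/13.8)² = 92.8 × 0.01044 = 0.9688 μSv/h.
Stay time = 0.0611 μSv ÷ 0.9688 μSv/h = 0.06307 h.

0.0631 h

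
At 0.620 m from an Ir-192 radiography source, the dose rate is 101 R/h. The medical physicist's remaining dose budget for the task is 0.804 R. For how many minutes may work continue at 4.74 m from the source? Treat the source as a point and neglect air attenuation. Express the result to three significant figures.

27.9 min

Applying the 1/r² law, rate at 4.74 m:
101 × (0.620/4.74)² = 101 × 0.01711 = 1.728 R/h.
Stay time = 0.804 R ÷ 1.728 R/h = 0.4653 h = 27.92 min.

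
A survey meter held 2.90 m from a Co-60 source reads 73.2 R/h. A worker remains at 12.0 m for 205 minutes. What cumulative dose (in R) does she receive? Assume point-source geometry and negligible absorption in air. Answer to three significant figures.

14.6 R

By the inverse-square law, rate at 12.0 m:
73.2 × (2.90/12.0)² = 73.2 × 0.05840 = 4.275 R/h.
Dose = rate × time = 4.275 R/h × 3.417 h = 14.61 R.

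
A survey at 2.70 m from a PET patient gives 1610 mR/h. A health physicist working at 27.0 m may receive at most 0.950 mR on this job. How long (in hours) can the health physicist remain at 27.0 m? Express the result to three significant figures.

0.0590 h

Using I₁d₁² = I₂d₂², rate at 27.0 m:
(2.70/27.0)² = 0.01000, so 1610 × 0.01000 = 16.10 mR/h.
Stay time = 0.950 mR ÷ 16.10 mR/h = 0.05901 h.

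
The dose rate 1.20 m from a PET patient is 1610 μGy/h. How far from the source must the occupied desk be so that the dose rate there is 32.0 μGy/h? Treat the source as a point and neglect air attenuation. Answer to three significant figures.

Since intensity falls as 1/r², d₂ = d₁·√(I₁/I₂).
I₁/I₂ = 1610/32.0 = 50.31, so d₂ = 1.20 × √50.31 = 8.512 m.

8.51 m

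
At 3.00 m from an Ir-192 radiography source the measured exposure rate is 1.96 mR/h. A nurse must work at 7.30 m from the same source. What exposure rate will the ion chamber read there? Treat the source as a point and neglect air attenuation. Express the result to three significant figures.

0.331 mR/h

Since intensity falls as 1/r², scaling from 3.00 m to 7.30 m:
(3.00/7.30)² = 0.1689, so 1.96 × 0.1689 = 0.3310 mR/h.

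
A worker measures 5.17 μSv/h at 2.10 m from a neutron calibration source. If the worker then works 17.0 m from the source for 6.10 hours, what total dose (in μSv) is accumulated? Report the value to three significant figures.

0.481 μSv

Applying the 1/r² law, rate at 17.0 m:
(2.10/17.0)² = 0.01526, so 5.17 × 0.01526 = 0.07889 μSv/h.
Dose = rate × time = 0.07889 μSv/h × 6.100 h = 0.4812 μSv.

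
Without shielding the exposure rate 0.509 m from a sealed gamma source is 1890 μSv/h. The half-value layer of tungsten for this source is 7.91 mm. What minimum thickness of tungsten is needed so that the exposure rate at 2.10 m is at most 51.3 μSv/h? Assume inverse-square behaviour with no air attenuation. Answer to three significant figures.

8.81 mm

At 2.10 m, distance alone gives 1890 × (0.509/2.10)² = 1890 × 0.05875 = 111.0 μSv/h.
Further attenuation needed: 111.0/51.3 = 2.164.
n = log₂(2.164) = 1.114 half-value layers.
Thickness = 1.114 × 7.91 mm = 8.812 mm.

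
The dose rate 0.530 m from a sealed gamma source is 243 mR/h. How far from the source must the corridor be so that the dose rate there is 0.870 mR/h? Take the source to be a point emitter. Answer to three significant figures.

8.86 m

Applying the 1/r² law, d₂ = d₁·√(I₁/I₂).
I₁/I₂ = 243/0.870 = 279.3, so d₂ = 0.530 × √279.3 = 8.858 m.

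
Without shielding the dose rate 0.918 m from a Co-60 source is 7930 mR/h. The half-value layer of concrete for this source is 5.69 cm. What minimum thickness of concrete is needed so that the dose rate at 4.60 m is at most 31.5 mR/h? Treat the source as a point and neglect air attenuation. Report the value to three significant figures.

18.9 cm

At 4.60 m, distance alone gives (0.918/4.60)² = 0.03983, so 7930 × 0.03983 = 315.9 mR/h.
Further attenuation needed: 315.9/31.5 = 10.03.
n = log₂(10.03) = 3.326 half-value layers.
Thickness = 3.326 × 5.69 cm = 18.92 cm.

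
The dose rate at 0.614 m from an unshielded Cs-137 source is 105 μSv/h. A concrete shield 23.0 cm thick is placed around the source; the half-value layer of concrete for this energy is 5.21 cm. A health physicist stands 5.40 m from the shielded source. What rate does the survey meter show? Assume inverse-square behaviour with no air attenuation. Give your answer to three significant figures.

0.0637 μSv/h

Distance alone: (0.614/5.40)² = 0.01293, so 105 × 0.01293 = 1.358 μSv/h.
Shield: 23.0/5.21 = 4.415 half-value layers → attenuation 2^(−4.415) = 0.04688.
Combined: 1.358 × 0.04688 = 0.06366 μSv/h.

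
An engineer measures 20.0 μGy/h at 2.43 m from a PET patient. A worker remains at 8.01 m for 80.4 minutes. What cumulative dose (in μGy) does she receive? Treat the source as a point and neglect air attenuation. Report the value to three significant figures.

Since intensity falls as 1/r², rate at 8.01 m:
(2.43/8.01)² = 0.09203, so 20.0 × 0.09203 = 1.841 μGy/h.
Dose = rate × time = 1.841 μGy/h × 1.340 h = 2.467 μGy.

2.47 μGy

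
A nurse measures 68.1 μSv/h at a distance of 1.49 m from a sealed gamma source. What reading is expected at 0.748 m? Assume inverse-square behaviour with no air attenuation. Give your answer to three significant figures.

By the inverse-square law, the rate at 0.748 m is
(1.49/0.748)² = 3.968, so 68.1 × 3.968 = 270.2 μSv/h.

270 μSv/h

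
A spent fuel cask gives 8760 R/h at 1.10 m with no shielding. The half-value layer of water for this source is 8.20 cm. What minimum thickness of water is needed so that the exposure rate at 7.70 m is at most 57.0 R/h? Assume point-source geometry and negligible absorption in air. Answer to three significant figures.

13.5 cm

At 7.70 m, distance alone gives 8760 × (1.10/7.70)² = 8760 × 0.02041 = 178.8 R/h.
Further attenuation needed: 178.8/57.0 = 3.137.
n = log₂(3.137) = 1.649 half-value layers.
Thickness = 1.649 × 8.20 cm = 13.52 cm.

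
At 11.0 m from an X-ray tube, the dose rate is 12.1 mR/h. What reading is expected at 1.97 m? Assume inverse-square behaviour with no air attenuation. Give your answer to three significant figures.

Intensity scales as (d₁/d₂)², so the rate at 1.97 m is
12.1 × (11.0/1.97)² = 12.1 × 31.18 = 377.3 mR/h.

377 mR/h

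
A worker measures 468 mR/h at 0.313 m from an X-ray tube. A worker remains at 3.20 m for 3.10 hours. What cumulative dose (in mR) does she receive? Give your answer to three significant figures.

By the inverse-square law, rate at 3.20 m:
(0.313/3.20)² = 0.009567, so 468 × 0.009567 = 4.477 mR/h.
Dose = rate × time = 4.477 mR/h × 3.100 h = 13.88 mR.

13.9 mR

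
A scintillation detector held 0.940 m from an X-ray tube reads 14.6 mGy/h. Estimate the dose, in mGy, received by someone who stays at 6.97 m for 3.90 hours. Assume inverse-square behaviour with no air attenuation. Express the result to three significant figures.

Using I₁d₁² = I₂d₂², rate at 6.97 m:
14.6 × (0.940/6.97)² = 14.6 × 0.01819 = 0.2656 mGy/h.
Dose = rate × time = 0.2656 mGy/h × 3.900 h = 1.036 mGy.

1.04 mGy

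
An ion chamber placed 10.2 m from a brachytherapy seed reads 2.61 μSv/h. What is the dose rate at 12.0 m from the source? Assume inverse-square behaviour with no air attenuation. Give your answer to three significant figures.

1.89 μSv/h

Intensity scales as (d₁/d₂)², so scaling from 10.2 m to 12.0 m:
(10.2/12.0)² = 0.7225, so 2.61 × 0.7225 = 1.886 μSv/h.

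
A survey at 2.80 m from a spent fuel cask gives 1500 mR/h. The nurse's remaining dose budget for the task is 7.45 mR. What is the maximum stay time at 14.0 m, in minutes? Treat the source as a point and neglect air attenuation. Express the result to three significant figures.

7.45 min

By the inverse-square law, rate at 14.0 m:
1500 × (2.80/14.0)² = 1500 × 0.04000 = 60.00 mR/h.
Stay time = 7.45 mR ÷ 60.00 mR/h = 0.1242 h = 7.452 min.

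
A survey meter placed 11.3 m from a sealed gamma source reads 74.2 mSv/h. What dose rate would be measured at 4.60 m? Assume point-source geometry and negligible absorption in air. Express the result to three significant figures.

Since intensity falls as 1/r², scaling from 11.3 m to 4.60 m:
74.2 × (11.3/4.60)² = 74.2 × 6.034 = 447.7 mSv/h.

448 mSv/h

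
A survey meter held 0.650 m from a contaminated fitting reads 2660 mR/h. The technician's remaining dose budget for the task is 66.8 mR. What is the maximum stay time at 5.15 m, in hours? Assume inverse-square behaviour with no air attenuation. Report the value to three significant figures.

Using I₁d₁² = I₂d₂², rate at 5.15 m:
2660 × (0.650/5.15)² = 2660 × 0.01593 = 42.37 mR/h.
Stay time = 66.8 mR ÷ 42.37 mR/h = 1.577 h.

1.58 h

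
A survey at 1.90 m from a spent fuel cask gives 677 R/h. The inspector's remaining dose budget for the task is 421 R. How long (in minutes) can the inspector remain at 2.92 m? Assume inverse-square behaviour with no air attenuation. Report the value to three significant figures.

88.1 min

By the inverse-square law, rate at 2.92 m:
677 × (1.90/2.92)² = 677 × 0.4234 = 286.6 R/h.
Stay time = 421 R ÷ 286.6 R/h = 1.469 h = 88.14 min.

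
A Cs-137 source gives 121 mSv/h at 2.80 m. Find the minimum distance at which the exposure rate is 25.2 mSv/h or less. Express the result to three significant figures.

Using I₁d₁² = I₂d₂², d₂ = d₁·√(I₁/I₂).
I₁/I₂ = 121/25.2 = 4.802, so d₂ = 2.80 × √4.802 = 6.136 m.

6.14 m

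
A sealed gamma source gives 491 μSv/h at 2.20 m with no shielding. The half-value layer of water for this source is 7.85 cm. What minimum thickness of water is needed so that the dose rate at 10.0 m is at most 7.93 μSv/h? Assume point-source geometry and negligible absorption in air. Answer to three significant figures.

12.4 cm

At 10.0 m, distance alone gives 491 × (2.20/10.0)² = 491 × 0.04840 = 23.76 μSv/h.
Further attenuation needed: 23.76/7.93 = 2.996.
n = log₂(2.996) = 1.583 half-value layers.
Thickness = 1.583 × 7.85 cm = 12.43 cm.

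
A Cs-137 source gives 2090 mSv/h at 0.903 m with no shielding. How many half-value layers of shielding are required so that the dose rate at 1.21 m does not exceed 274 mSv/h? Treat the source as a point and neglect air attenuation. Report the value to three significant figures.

2.09 half-value layers

At 1.21 m, distance alone gives 2090 × (0.903/1.21)² = 2090 × 0.5569 = 1164 mSv/h.
Further attenuation needed: 1164/274 = 4.248.
n = log₂(4.248) = 2.087 half-value layers.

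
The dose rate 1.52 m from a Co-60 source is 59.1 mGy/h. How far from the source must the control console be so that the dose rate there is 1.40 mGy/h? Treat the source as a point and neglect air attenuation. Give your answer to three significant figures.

Applying the 1/r² law, d₂ = d₁·√(I₁/I₂).
I₁/I₂ = 59.1/1.40 = 42.21, so d₂ = 1.52 × √42.21 = 9.875 m.

9.88 m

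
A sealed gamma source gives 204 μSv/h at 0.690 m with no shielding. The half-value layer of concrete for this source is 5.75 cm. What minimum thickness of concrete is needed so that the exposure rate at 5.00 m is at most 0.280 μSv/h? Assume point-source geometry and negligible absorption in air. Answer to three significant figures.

21.8 cm

At 5.00 m, distance alone gives (0.690/5.00)² = 0.01904, so 204 × 0.01904 = 3.884 μSv/h.
Further attenuation needed: 3.884/0.280 = 13.87.
n = log₂(13.87) = 3.794 half-value layers.
Thickness = 3.794 × 5.75 cm = 21.82 cm.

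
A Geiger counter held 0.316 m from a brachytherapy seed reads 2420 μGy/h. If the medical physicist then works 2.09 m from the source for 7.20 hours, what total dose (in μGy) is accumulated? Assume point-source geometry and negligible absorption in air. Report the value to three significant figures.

Applying the 1/r² law, rate at 2.09 m:
2420 × (0.316/2.09)² = 2420 × 0.02286 = 55.32 μGy/h.
Dose = rate × time = 55.32 μGy/h × 7.200 h = 398.3 μGy.

398 μGy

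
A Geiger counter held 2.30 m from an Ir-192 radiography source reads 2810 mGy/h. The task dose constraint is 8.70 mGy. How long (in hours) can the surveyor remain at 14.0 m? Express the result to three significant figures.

Applying the 1/r² law, rate at 14.0 m:
(2.30/14.0)² = 0.02699, so 2810 × 0.02699 = 75.84 mGy/h.
Stay time = 8.70 mGy ÷ 75.84 mGy/h = 0.1147 h.

0.115 h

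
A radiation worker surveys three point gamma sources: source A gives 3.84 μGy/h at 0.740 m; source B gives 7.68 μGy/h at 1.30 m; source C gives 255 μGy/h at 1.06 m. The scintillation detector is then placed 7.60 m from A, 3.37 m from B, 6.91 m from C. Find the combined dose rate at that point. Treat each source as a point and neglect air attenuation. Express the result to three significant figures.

7.18 μGy/h

By superposition, sum each source's inverse-square contribution:
A: 3.84 × (0.740/7.60)² = 0.03641 μGy/h
B: 7.68 × (1.30/3.37)² = 1.143 μGy/h
C: 255 × (1.06/6.91)² = 6.001 μGy/h
Total = 0.03641 + 1.143 + 6.001 = 7.180 μGy/h.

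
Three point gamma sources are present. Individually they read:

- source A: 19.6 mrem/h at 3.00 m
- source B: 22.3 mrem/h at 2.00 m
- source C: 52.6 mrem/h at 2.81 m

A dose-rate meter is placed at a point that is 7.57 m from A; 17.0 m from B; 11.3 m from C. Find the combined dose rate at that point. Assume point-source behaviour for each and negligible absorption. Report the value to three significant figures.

6.64 mrem/h

Each source contributes Iᵢ·(dᵢ/rᵢ)²; contributions add.
A: 19.6 × (3.00/7.57)² = 3.078 mrem/h
B: 22.3 × (2.00/17.0)² = 0.3087 mrem/h
C: 52.6 × (2.81/11.3)² = 3.253 mrem/h
Total = 3.078 + 0.3087 + 3.253 = 6.640 mrem/h.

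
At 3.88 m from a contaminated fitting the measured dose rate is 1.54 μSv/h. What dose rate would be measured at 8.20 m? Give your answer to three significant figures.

Intensity scales as (d₁/d₂)², so scaling from 3.88 m to 8.20 m:
1.54 × (3.88/8.20)² = 1.54 × 0.2239 = 0.3448 μSv/h.

0.345 μSv/h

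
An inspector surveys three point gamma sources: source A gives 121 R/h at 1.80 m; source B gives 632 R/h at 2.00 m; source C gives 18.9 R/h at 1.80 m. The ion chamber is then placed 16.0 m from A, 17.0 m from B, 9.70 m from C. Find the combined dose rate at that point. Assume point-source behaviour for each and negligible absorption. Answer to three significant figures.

By superposition, sum each source's inverse-square contribution:
A: 121 × (1.80/16.0)² = 1.531 R/h
B: 632 × (2.00/17.0)² = 8.747 R/h
C: 18.9 × (1.80/9.70)² = 0.6508 R/h
Total = 1.531 + 8.747 + 0.6508 = 10.93 R/h.

10.9 R/h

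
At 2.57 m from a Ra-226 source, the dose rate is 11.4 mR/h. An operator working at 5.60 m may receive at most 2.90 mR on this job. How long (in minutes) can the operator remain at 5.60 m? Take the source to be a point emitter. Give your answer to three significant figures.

72.5 min

Since intensity falls as 1/r², rate at 5.60 m:
11.4 × (2.57/5.60)² = 11.4 × 0.2106 = 2.401 mR/h.
Stay time = 2.90 mR ÷ 2.401 mR/h = 1.208 h = 72.48 min.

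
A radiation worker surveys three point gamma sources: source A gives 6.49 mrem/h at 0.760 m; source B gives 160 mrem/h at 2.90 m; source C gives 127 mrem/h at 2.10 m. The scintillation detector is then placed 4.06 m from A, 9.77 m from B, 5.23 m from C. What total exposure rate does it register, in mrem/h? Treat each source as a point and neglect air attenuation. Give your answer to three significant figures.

By superposition, sum each source's inverse-square contribution:
A: 6.49 × (0.760/4.06)² = 0.2274 mrem/h
B: 160 × (2.90/9.77)² = 14.10 mrem/h
C: 127 × (2.10/5.23)² = 20.48 mrem/h
Total = 0.2274 + 14.10 + 20.48 = 34.81 mrem/h.

34.8 mrem/h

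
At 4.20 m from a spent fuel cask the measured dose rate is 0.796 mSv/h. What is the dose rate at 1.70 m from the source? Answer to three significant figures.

4.86 mSv/h

Since intensity falls as 1/r², scaling from 4.20 m to 1.70 m:
0.796 × (4.20/1.70)² = 0.796 × 6.104 = 4.859 mSv/h.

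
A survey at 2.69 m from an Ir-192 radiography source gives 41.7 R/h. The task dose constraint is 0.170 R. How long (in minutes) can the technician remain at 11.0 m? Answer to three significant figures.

4.09 min

Intensity scales as (d₁/d₂)², so rate at 11.0 m:
(2.69/11.0)² = 0.05980, so 41.7 × 0.05980 = 2.494 R/h.
Stay time = 0.170 R ÷ 2.494 R/h = 0.06816 h = 4.090 min.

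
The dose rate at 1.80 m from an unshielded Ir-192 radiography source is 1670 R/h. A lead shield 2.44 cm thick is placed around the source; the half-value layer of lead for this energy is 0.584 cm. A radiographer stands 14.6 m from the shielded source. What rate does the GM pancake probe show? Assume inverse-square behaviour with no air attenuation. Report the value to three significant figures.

1.40 R/h

Distance alone: 1670 × (1.80/14.6)² = 1670 × 0.01520 = 25.38 R/h.
Shield: 2.44/0.584 = 4.178 half-value layers → attenuation 2^(−4.178) = 0.05525.
Combined: 25.38 × 0.05525 = 1.402 R/h.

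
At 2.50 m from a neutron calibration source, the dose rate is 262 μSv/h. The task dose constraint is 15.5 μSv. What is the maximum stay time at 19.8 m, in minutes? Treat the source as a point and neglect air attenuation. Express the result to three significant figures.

223 min

Applying the 1/r² law, rate at 19.8 m:
(2.50/19.8)² = 0.01594, so 262 × 0.01594 = 4.176 μSv/h.
Stay time = 15.5 μSv ÷ 4.176 μSv/h = 3.712 h = 222.7 min.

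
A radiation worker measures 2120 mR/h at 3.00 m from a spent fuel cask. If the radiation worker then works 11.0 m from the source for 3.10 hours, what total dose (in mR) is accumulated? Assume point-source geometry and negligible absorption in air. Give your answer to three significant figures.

Using I₁d₁² = I₂d₂², rate at 11.0 m:
2120 × (3.00/11.0)² = 2120 × 0.07438 = 157.7 mR/h.
Dose = rate × time = 157.7 mR/h × 3.100 h = 488.9 mR.

489 mR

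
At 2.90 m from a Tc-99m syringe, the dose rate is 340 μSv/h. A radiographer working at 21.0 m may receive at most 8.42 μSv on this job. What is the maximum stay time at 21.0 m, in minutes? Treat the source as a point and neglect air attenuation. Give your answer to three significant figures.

Intensity scales as (d₁/d₂)², so rate at 21.0 m:
(2.90/21.0)² = 0.01907, so 340 × 0.01907 = 6.484 μSv/h.
Stay time = 8.42 μSv ÷ 6.484 μSv/h = 1.299 h = 77.94 min.

77.9 min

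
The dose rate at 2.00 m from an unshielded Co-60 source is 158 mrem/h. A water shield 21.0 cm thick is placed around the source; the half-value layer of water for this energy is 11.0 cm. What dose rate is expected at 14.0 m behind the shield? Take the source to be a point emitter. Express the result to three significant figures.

0.859 mrem/h

Distance alone: 158 × (2.00/14.0)² = 158 × 0.02041 = 3.225 mrem/h.
Shield: 21.0/11.0 = 1.909 half-value layers → attenuation 2^(−1.909) = 0.2663.
Combined: 3.225 × 0.2663 = 0.8588 mrem/h.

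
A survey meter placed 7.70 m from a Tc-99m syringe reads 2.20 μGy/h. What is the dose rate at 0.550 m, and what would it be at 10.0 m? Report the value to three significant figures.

431 μGy/h; 1.30 μGy/h

Applying the 1/r² law,
At 0.550 m: (7.70/0.550)² = 196.0, so 2.20 × 196.0 = 431.2 μGy/h
At 10.0 m: 431.2 × (0.550/10.0)² = 431.2 × 0.003025 = 1.304 μGy/h.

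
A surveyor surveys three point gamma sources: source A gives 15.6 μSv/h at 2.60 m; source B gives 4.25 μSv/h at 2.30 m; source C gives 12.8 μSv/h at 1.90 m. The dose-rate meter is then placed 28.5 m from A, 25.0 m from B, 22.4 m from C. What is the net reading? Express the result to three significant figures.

0.258 μSv/h

Each source contributes Iᵢ·(dᵢ/rᵢ)²; contributions add.
A: 15.6 × (2.60/28.5)² = 0.1298 μSv/h
B: 4.25 × (2.30/25.0)² = 0.03597 μSv/h
C: 12.8 × (1.90/22.4)² = 0.09209 μSv/h
Total = 0.1298 + 0.03597 + 0.09209 = 0.2579 μSv/h.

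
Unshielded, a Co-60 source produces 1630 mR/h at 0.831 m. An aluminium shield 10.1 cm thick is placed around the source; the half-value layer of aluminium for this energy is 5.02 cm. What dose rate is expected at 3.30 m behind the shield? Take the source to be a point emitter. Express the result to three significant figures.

Distance alone: (0.831/3.30)² = 0.06341, so 1630 × 0.06341 = 103.4 mR/h.
Shield: 10.1/5.02 = 2.012 half-value layers → attenuation 2^(−2.012) = 0.2479.
Combined: 103.4 × 0.2479 = 25.63 mR/h.

25.6 mR/h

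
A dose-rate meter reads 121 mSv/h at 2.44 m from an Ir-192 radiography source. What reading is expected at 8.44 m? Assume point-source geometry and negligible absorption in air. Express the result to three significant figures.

Intensity scales as (d₁/d₂)², so the rate at 8.44 m is
(2.44/8.44)² = 0.08358, so 121 × 0.08358 = 10.11 mSv/h.

10.1 mSv/h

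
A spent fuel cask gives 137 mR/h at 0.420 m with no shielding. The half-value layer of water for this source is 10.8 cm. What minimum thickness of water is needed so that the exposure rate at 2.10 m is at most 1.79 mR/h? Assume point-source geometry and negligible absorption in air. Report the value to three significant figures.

At 2.10 m, distance alone gives 137 × (0.420/2.10)² = 137 × 0.04000 = 5.480 mR/h.
Further attenuation needed: 5.480/1.79 = 3.061.
n = log₂(3.061) = 1.614 half-value layers.
Thickness = 1.614 × 10.8 cm = 17.43 cm.

17.4 cm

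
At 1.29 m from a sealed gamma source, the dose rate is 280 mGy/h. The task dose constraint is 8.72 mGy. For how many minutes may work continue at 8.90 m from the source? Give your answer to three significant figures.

88.9 min

Applying the 1/r² law, rate at 8.90 m:
280 × (1.29/8.90)² = 280 × 0.02101 = 5.883 mGy/h.
Stay time = 8.72 mGy ÷ 5.883 mGy/h = 1.482 h = 88.92 min.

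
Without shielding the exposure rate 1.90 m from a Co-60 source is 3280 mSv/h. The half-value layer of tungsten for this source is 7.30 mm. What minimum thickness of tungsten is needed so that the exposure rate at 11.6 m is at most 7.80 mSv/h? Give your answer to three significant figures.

25.5 mm

At 11.6 m, distance alone gives (1.90/11.6)² = 0.02683, so 3280 × 0.02683 = 88.00 mSv/h.
Further attenuation needed: 88.00/7.80 = 11.28.
n = log₂(11.28) = 3.496 half-value layers.
Thickness = 3.496 × 7.30 mm = 25.52 mm.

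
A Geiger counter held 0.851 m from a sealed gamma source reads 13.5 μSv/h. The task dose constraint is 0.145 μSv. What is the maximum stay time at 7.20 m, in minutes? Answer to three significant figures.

Intensity scales as (d₁/d₂)², so rate at 7.20 m:
(0.851/7.20)² = 0.01397, so 13.5 × 0.01397 = 0.1886 μSv/h.
Stay time = 0.145 μSv ÷ 0.1886 μSv/h = 0.7688 h = 46.13 min.

46.1 min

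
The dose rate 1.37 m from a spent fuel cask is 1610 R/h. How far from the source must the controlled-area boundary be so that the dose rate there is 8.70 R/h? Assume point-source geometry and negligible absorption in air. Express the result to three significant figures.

18.6 m

Intensity scales as (d₁/d₂)², so d₂ = d₁·√(I₁/I₂).
I₁/I₂ = 1610/8.70 = 185.1, so d₂ = 1.37 × √185.1 = 18.64 m.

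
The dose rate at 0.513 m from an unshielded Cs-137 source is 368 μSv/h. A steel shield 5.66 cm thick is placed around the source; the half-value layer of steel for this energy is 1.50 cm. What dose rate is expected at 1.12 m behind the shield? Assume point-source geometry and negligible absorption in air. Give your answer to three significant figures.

Distance alone: 368 × (0.513/1.12)² = 368 × 0.2098 = 77.21 μSv/h.
Shield: 5.66/1.50 = 3.773 half-value layers → attenuation 2^(−3.773) = 0.07315.
Combined: 77.21 × 0.07315 = 5.648 μSv/h.

5.65 μSv/h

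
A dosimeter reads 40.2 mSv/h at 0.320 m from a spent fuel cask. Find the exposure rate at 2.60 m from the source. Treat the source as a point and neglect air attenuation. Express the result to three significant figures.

Intensity scales as (d₁/d₂)², so the rate at 2.60 m is
(0.320/2.60)² = 0.01515, so 40.2 × 0.01515 = 0.6090 mSv/h.

0.609 mSv/h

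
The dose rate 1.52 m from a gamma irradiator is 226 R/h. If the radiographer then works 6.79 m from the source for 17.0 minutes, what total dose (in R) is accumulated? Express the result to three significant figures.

3.21 R

Using I₁d₁² = I₂d₂², rate at 6.79 m:
226 × (1.52/6.79)² = 226 × 0.05011 = 11.32 R/h.
Dose = rate × time = 11.32 R/h × 0.2833 h = 3.207 R.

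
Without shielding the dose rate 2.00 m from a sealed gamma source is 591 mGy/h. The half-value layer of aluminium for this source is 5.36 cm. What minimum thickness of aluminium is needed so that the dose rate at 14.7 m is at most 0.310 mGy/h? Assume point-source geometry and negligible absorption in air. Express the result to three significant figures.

At 14.7 m, distance alone gives 591 × (2.00/14.7)² = 591 × 0.01851 = 10.94 mGy/h.
Further attenuation needed: 10.94/0.310 = 35.29.
n = log₂(35.29) = 5.141 half-value layers.
Thickness = 5.141 × 5.36 cm = 27.56 cm.

27.6 cm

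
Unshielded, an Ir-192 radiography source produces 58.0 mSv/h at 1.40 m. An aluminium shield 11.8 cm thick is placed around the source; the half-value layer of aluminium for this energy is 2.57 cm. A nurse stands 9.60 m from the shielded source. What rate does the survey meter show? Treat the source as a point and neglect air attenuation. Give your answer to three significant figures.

Distance alone: (1.40/9.60)² = 0.02127, so 58.0 × 0.02127 = 1.234 mSv/h.
Shield: 11.8/2.57 = 4.591 half-value layers → attenuation 2^(−4.591) = 0.04149.
Combined: 1.234 × 0.04149 = 0.05120 mSv/h.

0.0512 mSv/h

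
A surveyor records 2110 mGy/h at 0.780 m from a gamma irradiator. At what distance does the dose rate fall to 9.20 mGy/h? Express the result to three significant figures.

By the inverse-square law, d₂ = d₁·√(I₁/I₂).
I₁/I₂ = 2110/9.20 = 229.3, so d₂ = 0.780 × √229.3 = 11.81 m.

11.8 m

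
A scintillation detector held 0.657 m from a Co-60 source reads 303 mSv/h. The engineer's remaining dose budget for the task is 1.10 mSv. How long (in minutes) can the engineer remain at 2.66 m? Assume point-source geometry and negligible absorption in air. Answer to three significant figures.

Using I₁d₁² = I₂d₂², rate at 2.66 m:
303 × (0.657/2.66)² = 303 × 0.06101 = 18.49 mSv/h.
Stay time = 1.10 mSv ÷ 18.49 mSv/h = 0.05949 h = 3.569 min.

3.57 min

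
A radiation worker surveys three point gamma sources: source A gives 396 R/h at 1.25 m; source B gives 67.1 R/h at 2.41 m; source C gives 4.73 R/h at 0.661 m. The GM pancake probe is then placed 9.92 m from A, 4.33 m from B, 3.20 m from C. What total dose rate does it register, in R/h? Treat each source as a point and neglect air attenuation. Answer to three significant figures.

By superposition, sum each source's inverse-square contribution:
A: 396 × (1.25/9.92)² = 6.288 R/h
B: 67.1 × (2.41/4.33)² = 20.79 R/h
C: 4.73 × (0.661/3.20)² = 0.2018 R/h
Total = 6.288 + 20.79 + 0.2018 = 27.28 R/h.

27.3 R/h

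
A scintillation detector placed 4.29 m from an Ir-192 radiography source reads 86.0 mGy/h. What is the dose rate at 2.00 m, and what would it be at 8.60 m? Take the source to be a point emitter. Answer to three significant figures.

By the inverse-square law,
At 2.00 m: (4.29/2.00)² = 4.601, so 86.0 × 4.601 = 395.7 mGy/h
At 8.60 m: (2.00/8.60)² = 0.05408, so 395.7 × 0.05408 = 21.40 mGy/h.

396 mGy/h; 21.4 mGy/h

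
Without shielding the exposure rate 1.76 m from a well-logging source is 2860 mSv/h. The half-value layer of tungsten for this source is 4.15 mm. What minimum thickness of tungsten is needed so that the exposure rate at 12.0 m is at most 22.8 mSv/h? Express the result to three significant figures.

At 12.0 m, distance alone gives (1.76/12.0)² = 0.02151, so 2860 × 0.02151 = 61.52 mSv/h.
Further attenuation needed: 61.52/22.8 = 2.698.
n = log₂(2.698) = 1.432 half-value layers.
Thickness = 1.432 × 4.15 mm = 5.943 mm.

5.94 mm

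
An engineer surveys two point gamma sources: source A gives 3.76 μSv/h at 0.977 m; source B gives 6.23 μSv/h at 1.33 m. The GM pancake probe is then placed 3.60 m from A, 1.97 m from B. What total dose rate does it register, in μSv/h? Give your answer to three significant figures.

3.12 μSv/h

Each source contributes Iᵢ·(dᵢ/rᵢ)²; contributions add.
A: 3.76 × (0.977/3.60)² = 0.2769 μSv/h
B: 6.23 × (1.33/1.97)² = 2.840 μSv/h
Total = 0.2769 + 2.840 = 3.117 μSv/h.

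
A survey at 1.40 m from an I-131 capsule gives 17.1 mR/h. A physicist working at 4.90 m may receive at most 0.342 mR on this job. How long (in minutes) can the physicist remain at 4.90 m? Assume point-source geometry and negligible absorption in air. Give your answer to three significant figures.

Since intensity falls as 1/r², rate at 4.90 m:
(1.40/4.90)² = 0.08163, so 17.1 × 0.08163 = 1.396 mR/h.
Stay time = 0.342 mR ÷ 1.396 mR/h = 0.2450 h = 14.70 min.

14.7 min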